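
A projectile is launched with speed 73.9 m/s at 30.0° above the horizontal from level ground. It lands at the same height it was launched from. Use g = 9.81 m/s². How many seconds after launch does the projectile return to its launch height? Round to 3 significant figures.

7.53 s

Vertical component: v_y = 73.9 sin 30.0° = 36.95 m/s.
For a projectile landing at launch height, time of flight is t = 2 v_y / g = 2 × 36.95 / 9.81 = 7.53 s.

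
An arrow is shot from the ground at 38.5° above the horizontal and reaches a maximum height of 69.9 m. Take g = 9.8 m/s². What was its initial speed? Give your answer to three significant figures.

59.5 m/s

At maximum height v_y = 0, so (v₀ sin θ)² = 2 g H.
v₀ sin 38.5° = √(2 × 9.8 × 69.9) = 37.01 m/s.
v₀ = 37.01 / sin 38.5° = 37.01 / 0.6225 = 59.5 m/s.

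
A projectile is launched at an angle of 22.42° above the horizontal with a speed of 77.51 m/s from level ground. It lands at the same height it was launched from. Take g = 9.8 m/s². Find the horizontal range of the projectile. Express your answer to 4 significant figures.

Components: v_x = 77.51 cos 22.42° = 71.651 m/s, v_y = 77.51 sin 22.42° = 29.562 m/s.
Time of flight (same landing height): t = 2 v_y / g = 2 × 29.562 / 9.8 = 6.0331 s.
Range: R = v_x · t = 71.651 × 6.0331 = 432.3 m.

432.3 m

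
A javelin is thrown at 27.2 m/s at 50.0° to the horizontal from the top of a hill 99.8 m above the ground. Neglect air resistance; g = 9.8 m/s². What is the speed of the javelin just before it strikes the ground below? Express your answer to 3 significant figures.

v_x = 27.2 cos 50.0° = 17.48 m/s is unchanged throughout.
For the vertical component, v_y² = v_y0² + 2 g h = (20.84)² + 2×9.8×99.8 = 2390, so |v_y| = 48.89 m/s.
Impact speed = √(v_x² + v_y²) = √(305.6 + 2390) = 51.9 m/s.

51.9 m/s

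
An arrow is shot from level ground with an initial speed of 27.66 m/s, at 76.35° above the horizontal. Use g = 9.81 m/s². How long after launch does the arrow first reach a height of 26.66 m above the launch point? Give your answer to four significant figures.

1.301 s

v_y0 = 27.66 sin 76.35° = 26.879 m/s.
Set y = v_y0 t − ½ g t² = 26.66: 4.905 t² − 26.879 t + 26.66 = 0.
t = [26.879 ± √(722.48 − 523.07)] / 9.81 = (26.879 ± 14.121) / 9.81, giving t = 1.301 s or t = 4.179 s.
The arrow is on the way up at the first time, so t = 1.301 s.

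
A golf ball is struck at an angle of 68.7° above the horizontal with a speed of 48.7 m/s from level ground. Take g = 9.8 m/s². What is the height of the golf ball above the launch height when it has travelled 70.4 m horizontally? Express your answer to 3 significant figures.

103 m

v_x = 48.7 cos 68.7° = 17.69 m/s, v_y0 = 48.7 sin 68.7° = 45.37 m/s.
Time to reach x = 70.4 m: t = x / v_x = 70.4 / 17.69 = 3.980 s.
y = v_y0 t − ½ g t² = 45.37×3.980 − 4.900×3.980² = 103 m.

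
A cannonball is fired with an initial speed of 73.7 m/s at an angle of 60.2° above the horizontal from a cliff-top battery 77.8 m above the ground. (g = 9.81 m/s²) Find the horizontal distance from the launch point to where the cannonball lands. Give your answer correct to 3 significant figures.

Components: v_x = 73.7 cos 60.2° = 36.63 m/s, v_y = 73.7 sin 60.2° = 63.95 m/s.
Vertical: 0 = 77.8 + 63.95 t − ½(9.81) t² ⇒ 4.905 t² − 63.95 t − 77.8 = 0.
t = [63.95 + √(4090 + 1526)] / 9.810 = 14.16 s.
Horizontal: R = v_x · t = 36.63 × 14.16 = 519 m.

519 m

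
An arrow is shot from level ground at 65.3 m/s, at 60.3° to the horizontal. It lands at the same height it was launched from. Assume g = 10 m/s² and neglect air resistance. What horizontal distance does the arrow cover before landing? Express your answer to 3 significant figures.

Components: v_x = 65.3 cos 60.3° = 32.35 m/s, v_y = 65.3 sin 60.3° = 56.72 m/s.
Time of flight (same landing height): t = 2 v_y / g = 2 × 56.72 / 10 = 11.34 s.
Range: R = v_x · t = 32.35 × 11.34 = 367 m.

367 m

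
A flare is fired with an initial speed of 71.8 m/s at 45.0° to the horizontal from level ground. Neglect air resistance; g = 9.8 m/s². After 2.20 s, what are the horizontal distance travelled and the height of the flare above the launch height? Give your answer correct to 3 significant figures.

x = 112 m, y = 88.0 m

v_x = 71.8 cos 45.0° = 50.77 m/s; v_y0 = 71.8 sin 45.0° = 50.77 m/s.
x = v_x t = 50.77 × 2.20 = 112 m.
y = v_y0 t − ½ g t² = 50.77×2.20 − 4.900×2.20² = 88.0 m.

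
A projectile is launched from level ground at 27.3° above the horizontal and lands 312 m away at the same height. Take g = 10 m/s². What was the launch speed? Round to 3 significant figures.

On level ground, R = v₀² sin(2θ) / g, so v₀ = √(R g / sin 2θ).
sin(2 × 27.3°) = 0.8151.
v₀ = √(312 × 10 / 0.8151) = √3828 = 61.9 m/s.

61.9 m/s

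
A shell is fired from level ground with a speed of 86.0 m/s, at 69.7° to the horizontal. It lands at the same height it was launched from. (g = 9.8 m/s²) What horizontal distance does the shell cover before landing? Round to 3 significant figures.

491 m

Components: v_x = 86.0 cos 69.7° = 29.84 m/s, v_y = 86.0 sin 69.7° = 80.66 m/s.
Time of flight (same landing height): t = 2 v_y / g = 2 × 80.66 / 9.8 = 16.46 s.
Range: R = v_x · t = 29.84 × 16.46 = 491 m.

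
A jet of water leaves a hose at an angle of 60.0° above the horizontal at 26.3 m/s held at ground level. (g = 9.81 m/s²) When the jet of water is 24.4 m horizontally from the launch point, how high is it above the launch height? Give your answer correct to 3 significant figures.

25.4 m

v_x = 26.3 cos 60.0° = 13.15 m/s, v_y0 = 26.3 sin 60.0° = 22.78 m/s.
Time to reach x = 24.4 m: t = x / v_x = 24.4 / 13.15 = 1.856 s.
y = v_y0 t − ½ g t² = 22.78×1.856 − 4.905×1.856² = 25.4 m.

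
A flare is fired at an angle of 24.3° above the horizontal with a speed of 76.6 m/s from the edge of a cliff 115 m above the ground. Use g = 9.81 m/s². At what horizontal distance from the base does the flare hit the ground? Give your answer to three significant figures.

Components: v_x = 76.6 cos 24.3° = 69.81 m/s, v_y = 76.6 sin 24.3° = 31.52 m/s.
Vertical: 0 = 115 + 31.52 t − ½(9.81) t² ⇒ 4.905 t² − 31.52 t − 115 = 0.
t = [31.52 + √(993.5 + 2256)] / 9.810 = 9.024 s.
Horizontal: R = v_x · t = 69.81 × 9.024 = 630 m.

630 m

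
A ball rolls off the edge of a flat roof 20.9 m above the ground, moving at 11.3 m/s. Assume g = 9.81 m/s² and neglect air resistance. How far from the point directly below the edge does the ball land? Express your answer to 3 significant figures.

23.3 m

Initial vertical velocity is zero, so the fall time comes from h = ½ g t²: t = √(2 × 20.9 / 9.81) = 2.064 s.
Horizontal motion is uniform at 11.3 m/s, so x = 11.3 × 2.064 = 23.3 m.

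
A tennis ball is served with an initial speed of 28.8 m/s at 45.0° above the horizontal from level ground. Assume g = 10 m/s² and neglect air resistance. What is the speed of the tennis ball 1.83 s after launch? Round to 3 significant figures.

v_x = 28.8 cos 45.0° = 20.36 m/s (constant).
v_y(t) = 28.8 sin 45.0° − g t = 20.36 − 10 × 1.83 = 2.060 m/s.
Speed = √(v_x² + v_y²) = √(414.5 + 4.244) = 20.5 m/s.

20.5 m/s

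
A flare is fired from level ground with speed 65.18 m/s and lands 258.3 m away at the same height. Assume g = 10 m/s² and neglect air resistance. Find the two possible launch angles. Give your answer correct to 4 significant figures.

Level-ground range: R = v₀² sin(2θ)/g ⇒ sin 2θ = R g / v₀² = 258.3×10/65.18² = 0.6080.
2θ = arcsin(0.6080) = 37.445° or 180° − 37.445° = 142.555°.
So θ = 18.72° or θ = 71.28°.

18.72° and 71.28°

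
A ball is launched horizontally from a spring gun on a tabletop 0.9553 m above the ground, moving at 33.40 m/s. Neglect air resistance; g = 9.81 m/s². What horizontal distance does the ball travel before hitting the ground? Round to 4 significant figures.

Initial vertical velocity is zero, so the fall time comes from h = ½ g t²: t = √(2 × 0.9553 / 9.81) = 0.44132 s.
Horizontal motion is uniform at 33.40 m/s, so x = 33.40 × 0.44132 = 14.74 m.

14.74 m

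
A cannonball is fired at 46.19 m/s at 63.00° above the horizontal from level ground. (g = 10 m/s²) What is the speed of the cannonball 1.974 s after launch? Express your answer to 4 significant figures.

29.97 m/s

v_x = 46.19 cos 63.00° = 20.970 m/s (constant).
v_y(t) = 46.19 sin 63.00° − g t = 41.156 − 10 × 1.974 = 21.416 m/s.
Speed = √(v_x² + v_y²) = √(439.74 + 458.65) = 29.97 m/s.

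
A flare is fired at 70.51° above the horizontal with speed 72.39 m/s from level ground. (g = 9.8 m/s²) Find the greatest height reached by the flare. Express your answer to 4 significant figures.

Vertical component of launch velocity: v_y = 72.39 sin 70.51° = 68.242 m/s.
At the highest point the vertical velocity is zero, so v_y² = 2 g h_max.
h_max = (68.242)² / (2 × 9.8) = 4657.0 / 19.60 = 237.6 m.

237.6 m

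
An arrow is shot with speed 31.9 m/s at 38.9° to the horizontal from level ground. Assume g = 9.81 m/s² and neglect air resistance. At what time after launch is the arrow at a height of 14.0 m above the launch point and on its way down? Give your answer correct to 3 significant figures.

v_y0 = 31.9 sin 38.9° = 20.03 m/s.
Set y = v_y0 t − ½ g t² = 14.0: 4.905 t² − 20.03 t + 14.0 = 0.
t = [20.03 ± √(401.2 − 274.7)] / 9.81 = (20.03 ± 11.25) / 9.81, giving t = 0.895 s or t = 3.19 s.
On the way down corresponds to the larger root: t = 3.19 s.

3.19 s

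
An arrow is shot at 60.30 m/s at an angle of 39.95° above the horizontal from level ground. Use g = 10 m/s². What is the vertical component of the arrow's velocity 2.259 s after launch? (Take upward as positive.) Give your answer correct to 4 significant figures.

16.13 m/s

Initial vertical component: v_y0 = 60.30 sin 39.95° = 38.720 m/s.
v_y(t) = v_y0 − g t = 38.720 − 10 × 2.259 = 16.13 m/s.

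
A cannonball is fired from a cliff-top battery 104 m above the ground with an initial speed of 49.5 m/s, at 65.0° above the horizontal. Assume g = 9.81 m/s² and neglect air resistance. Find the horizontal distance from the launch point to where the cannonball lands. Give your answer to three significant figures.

Components: v_x = 49.5 cos 65.0° = 20.92 m/s, v_y = 49.5 sin 65.0° = 44.86 m/s.
Vertical: 0 = 104 + 44.86 t − ½(9.81) t² ⇒ 4.905 t² − 44.86 t − 104 = 0.
t = [44.86 + √(2012 + 2040)] / 9.810 = 11.06 s.
Horizontal: R = v_x · t = 20.92 × 11.06 = 231 m.

231 m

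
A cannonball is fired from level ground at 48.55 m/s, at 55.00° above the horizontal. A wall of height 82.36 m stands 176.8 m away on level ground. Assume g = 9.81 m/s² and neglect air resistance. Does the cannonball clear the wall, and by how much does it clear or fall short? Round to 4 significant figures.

No — it falls 27.58 m short of clearing the wall.

v_x = 48.55 cos 55.00° = 27.847 m/s; v_y0 = 48.55 sin 55.00° = 39.770 m/s.
Time to reach the wall: t = 176.8 / 27.847 = 6.3490 s.
Height at that point: y = 39.770×6.3490 − 4.905×6.3490² = 54.780 m.
That is 82.36 − 54.780 = 27.58 m below the top of the wall, so the cannonball does not clear it.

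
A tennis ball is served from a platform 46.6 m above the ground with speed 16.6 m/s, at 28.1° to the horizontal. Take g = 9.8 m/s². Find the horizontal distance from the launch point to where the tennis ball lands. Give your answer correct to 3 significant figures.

58.3 m

Components: v_x = 16.6 cos 28.1° = 14.64 m/s, v_y = 16.6 sin 28.1° = 7.819 m/s.
Vertical: 0 = 46.6 + 7.819 t − ½(9.8) t² ⇒ 4.900 t² − 7.819 t − 46.6 = 0.
t = [7.819 + √(61.14 + 913.4)] / 9.800 = 3.983 s.
Horizontal: R = v_x · t = 14.64 × 3.983 = 58.3 m.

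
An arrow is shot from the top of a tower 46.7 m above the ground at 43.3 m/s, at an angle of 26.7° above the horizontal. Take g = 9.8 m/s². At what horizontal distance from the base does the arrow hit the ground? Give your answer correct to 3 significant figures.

Components: v_x = 43.3 cos 26.7° = 38.68 m/s, v_y = 43.3 sin 26.7° = 19.46 m/s.
Vertical: 0 = 46.7 + 19.46 t − ½(9.8) t² ⇒ 4.900 t² − 19.46 t − 46.7 = 0.
t = [19.46 + √(378.7 + 915.3)] / 9.800 = 5.656 s.
Horizontal: R = v_x · t = 38.68 × 5.656 = 219 m.

219 m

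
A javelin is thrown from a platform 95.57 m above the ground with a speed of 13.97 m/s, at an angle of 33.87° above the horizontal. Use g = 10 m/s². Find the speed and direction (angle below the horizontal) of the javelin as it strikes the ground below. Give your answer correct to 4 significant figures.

45.90 m/s at 75.36° below the horizontal

v_x = 13.97 cos 33.87° = 11.599 m/s (constant).
|v_y| at impact = √((7.7856)² + 2×10×95.57) = 44.407 m/s.
Speed = √(11.599² + 44.407²) = 45.90 m/s; angle = arctan(44.407/11.599) = 75.36° below horizontal.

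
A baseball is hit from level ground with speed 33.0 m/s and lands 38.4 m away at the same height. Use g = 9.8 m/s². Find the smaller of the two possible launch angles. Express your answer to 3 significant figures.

Level-ground range: R = v₀² sin(2θ)/g ⇒ sin 2θ = R g / v₀² = 38.4×9.8/33.0² = 0.3456.
2θ = arcsin(0.3456) = 20.22° or 180° − 20.22° = 159.78°.
So θ = 10.1° or θ = 79.9°.

10.1°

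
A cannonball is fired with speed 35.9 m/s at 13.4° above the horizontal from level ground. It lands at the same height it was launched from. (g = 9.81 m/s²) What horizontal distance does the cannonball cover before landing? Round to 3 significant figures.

59.2 m

For level ground, R = v₀² sin(2θ) / g.
sin(2 × 13.4°) = sin 26.80° = 0.4509.
R = (35.9)² × 0.4509 / 9.81 = 59.2 m.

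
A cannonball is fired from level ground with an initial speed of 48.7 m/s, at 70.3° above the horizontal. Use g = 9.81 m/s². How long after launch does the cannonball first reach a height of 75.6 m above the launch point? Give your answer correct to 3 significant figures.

v_y0 = 48.7 sin 70.3° = 45.85 m/s.
Set y = v_y0 t − ½ g t² = 75.6: 4.905 t² − 45.85 t + 75.6 = 0.
t = [45.85 ± √(2102 − 1483)] / 9.81 = (45.85 ± 24.88) / 9.81, giving t = 2.14 s or t = 7.21 s.
The cannonball is on the way up at the first time, so t = 2.14 s.

2.14 s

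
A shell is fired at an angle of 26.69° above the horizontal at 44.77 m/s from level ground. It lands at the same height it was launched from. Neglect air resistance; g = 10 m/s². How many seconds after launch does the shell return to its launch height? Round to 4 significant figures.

Vertical component: v_y = 44.77 sin 26.69° = 20.109 m/s.
For a projectile landing at launch height, time of flight is t = 2 v_y / g = 2 × 20.109 / 10 = 4.022 s.

4.022 s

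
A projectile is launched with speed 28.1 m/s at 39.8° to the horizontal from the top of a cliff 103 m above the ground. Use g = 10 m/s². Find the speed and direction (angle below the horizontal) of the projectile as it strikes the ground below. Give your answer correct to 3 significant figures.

v_x = 28.1 cos 39.8° = 21.59 m/s (constant).
|v_y| at impact = √((17.99)² + 2×10×103) = 48.82 m/s.
Speed = √(21.59² + 48.82²) = 53.4 m/s; angle = arctan(48.82/21.59) = 66.1° below horizontal.

53.4 m/s at 66.1° below the horizontal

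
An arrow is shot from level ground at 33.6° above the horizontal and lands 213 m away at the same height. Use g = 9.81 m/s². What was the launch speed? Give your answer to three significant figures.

On level ground, R = v₀² sin(2θ) / g, so v₀ = √(R g / sin 2θ).
sin(2 × 33.6°) = 0.9219.
v₀ = √(213 × 9.81 / 0.9219) = √2267 = 47.6 m/s.

47.6 m/s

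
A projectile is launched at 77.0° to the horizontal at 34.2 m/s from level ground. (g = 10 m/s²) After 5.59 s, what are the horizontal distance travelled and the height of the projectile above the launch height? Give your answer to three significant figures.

x = 43.0 m, y = 30.0 m

v_x = 34.2 cos 77.0° = 7.693 m/s; v_y0 = 34.2 sin 77.0° = 33.32 m/s.
x = v_x t = 7.693 × 5.59 = 43.0 m.
y = v_y0 t − ½ g t² = 33.32×5.59 − 5.000×5.59² = 30.0 m.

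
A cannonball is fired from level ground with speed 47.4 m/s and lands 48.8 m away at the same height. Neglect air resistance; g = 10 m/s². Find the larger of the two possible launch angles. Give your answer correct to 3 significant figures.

Level-ground range: R = v₀² sin(2θ)/g ⇒ sin 2θ = R g / v₀² = 48.8×10/47.4² = 0.2172.
2θ = arcsin(0.2172) = 12.54° or 180° − 12.54° = 167.46°.
So θ = 6.27° or θ = 83.7°.

83.7°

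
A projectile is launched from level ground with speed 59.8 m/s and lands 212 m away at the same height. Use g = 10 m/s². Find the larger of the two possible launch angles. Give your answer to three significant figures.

71.8°

Level-ground range: R = v₀² sin(2θ)/g ⇒ sin 2θ = R g / v₀² = 212×10/59.8² = 0.5928.
2θ = arcsin(0.5928) = 36.36° or 180° − 36.36° = 143.64°.
So θ = 18.2° or θ = 71.8°.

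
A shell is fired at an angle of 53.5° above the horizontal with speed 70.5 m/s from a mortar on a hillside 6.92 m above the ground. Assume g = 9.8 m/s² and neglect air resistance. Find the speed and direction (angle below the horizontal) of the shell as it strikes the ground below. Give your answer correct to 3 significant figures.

v_x = 70.5 cos 53.5° = 41.94 m/s (constant).
|v_y| at impact = √((56.67)² + 2×9.8×6.92) = 57.85 m/s.
Speed = √(41.94² + 57.85²) = 71.5 m/s; angle = arctan(57.85/41.94) = 54.1° below horizontal.

71.5 m/s at 54.1° below the horizontal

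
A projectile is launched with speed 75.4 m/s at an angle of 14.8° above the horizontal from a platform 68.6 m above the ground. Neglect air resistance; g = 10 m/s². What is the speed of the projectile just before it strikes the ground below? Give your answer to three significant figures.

v_x = 75.4 cos 14.8° = 72.90 m/s is unchanged throughout.
For the vertical component, v_y² = v_y0² + 2 g h = (19.26)² + 2×10×68.6 = 1743, so |v_y| = 41.75 m/s.
Impact speed = √(v_x² + v_y²) = √(5314 + 1743) = 84.0 m/s.

84.0 m/s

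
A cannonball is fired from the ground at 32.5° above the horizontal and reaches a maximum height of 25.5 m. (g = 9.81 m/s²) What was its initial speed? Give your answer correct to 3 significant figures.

At maximum height v_y = 0, so (v₀ sin θ)² = 2 g H.
v₀ sin 32.5° = √(2 × 9.81 × 25.5) = 22.37 m/s.
v₀ = 22.37 / sin 32.5° = 22.37 / 0.5373 = 41.6 m/s.

41.6 m/s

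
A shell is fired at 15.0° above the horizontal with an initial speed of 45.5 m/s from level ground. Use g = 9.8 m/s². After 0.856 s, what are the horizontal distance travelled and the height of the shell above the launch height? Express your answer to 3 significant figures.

v_x = 45.5 cos 15.0° = 43.95 m/s; v_y0 = 45.5 sin 15.0° = 11.78 m/s.
x = v_x t = 43.95 × 0.856 = 37.6 m.
y = v_y0 t − ½ g t² = 11.78×0.856 − 4.900×0.856² = 6.49 m.

x = 37.6 m, y = 6.49 m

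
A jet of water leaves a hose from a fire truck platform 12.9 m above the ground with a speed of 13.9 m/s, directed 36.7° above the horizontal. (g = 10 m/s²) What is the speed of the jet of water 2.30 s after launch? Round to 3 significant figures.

18.4 m/s

v_x = 13.9 cos 36.7° = 11.14 m/s (constant).
v_y(t) = 13.9 sin 36.7° − g t = 8.307 − 10 × 2.30 = -14.69 m/s.
Speed = √(v_x² + v_y²) = √(124.1 + 215.8) = 18.4 m/s.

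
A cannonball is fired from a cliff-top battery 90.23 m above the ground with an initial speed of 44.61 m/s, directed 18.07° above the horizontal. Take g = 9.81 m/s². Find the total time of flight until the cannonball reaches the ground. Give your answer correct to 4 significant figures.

5.925 s

Vertical component: v_y = 44.61 sin 18.07° = 13.837 m/s.
Taking up as positive with launch at y = 90.23 m, landing at y = 0: 0 = 90.23 + 13.837 t − ½(9.81) t².
Solving 4.905 t² − 13.837 t − 90.23 = 0 gives t = [13.837 + √(13.837² + 4·4.905·90.23)] / 9.810 = 5.925 s.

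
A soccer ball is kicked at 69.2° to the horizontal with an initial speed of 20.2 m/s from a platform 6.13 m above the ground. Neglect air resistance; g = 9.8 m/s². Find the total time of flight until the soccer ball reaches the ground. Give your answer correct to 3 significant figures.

Vertical component: v_y = 20.2 sin 69.2° = 18.88 m/s.
Taking up as positive with launch at y = 6.13 m, landing at y = 0: 0 = 6.13 + 18.88 t − ½(9.8) t².
Solving 4.900 t² − 18.88 t − 6.13 = 0 gives t = [18.88 + √(18.88² + 4·4.900·6.13)] / 9.800 = 4.15 s.

4.15 s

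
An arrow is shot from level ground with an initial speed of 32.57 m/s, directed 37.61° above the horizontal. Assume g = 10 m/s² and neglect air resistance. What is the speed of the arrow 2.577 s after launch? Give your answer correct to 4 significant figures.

v_x = 32.57 cos 37.61° = 25.801 m/s (constant).
v_y(t) = 32.57 sin 37.61° − g t = 19.877 − 10 × 2.577 = -5.8930 m/s.
Speed = √(v_x² + v_y²) = √(665.69 + 34.727) = 26.47 m/s.

26.47 m/s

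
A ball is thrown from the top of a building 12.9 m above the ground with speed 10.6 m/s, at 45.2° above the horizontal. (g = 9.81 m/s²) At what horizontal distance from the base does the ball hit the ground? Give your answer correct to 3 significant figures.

Components: v_x = 10.6 cos 45.2° = 7.469 m/s, v_y = 10.6 sin 45.2° = 7.521 m/s.
Vertical: 0 = 12.9 + 7.521 t − ½(9.81) t² ⇒ 4.905 t² − 7.521 t − 12.9 = 0.
t = [7.521 + √(56.57 + 253.1)] / 9.810 = 2.560 s.
Horizontal: R = v_x · t = 7.469 × 2.560 = 19.1 m.

19.1 m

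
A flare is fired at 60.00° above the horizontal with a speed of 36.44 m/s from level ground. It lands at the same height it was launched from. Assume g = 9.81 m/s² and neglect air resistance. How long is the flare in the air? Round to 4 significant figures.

6.434 s

Vertical component: v_y = 36.44 sin 60.00° = 31.558 m/s.
For a projectile landing at launch height, time of flight is t = 2 v_y / g = 2 × 31.558 / 9.81 = 6.434 s.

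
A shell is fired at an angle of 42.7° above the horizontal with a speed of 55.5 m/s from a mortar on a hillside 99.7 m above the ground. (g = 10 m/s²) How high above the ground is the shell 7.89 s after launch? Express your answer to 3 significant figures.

85.4 m

v_y0 = 55.5 sin 42.7° = 37.64 m/s.
y(t) = 99.7 + v_y0 t − ½ g t² = 99.7 + 37.64×7.89 − ½×10×7.89² = 85.4 m.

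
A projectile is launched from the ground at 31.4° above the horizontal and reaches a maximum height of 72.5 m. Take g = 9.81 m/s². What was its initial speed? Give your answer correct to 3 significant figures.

72.4 m/s

At maximum height v_y = 0, so (v₀ sin θ)² = 2 g H.
v₀ sin 31.4° = √(2 × 9.81 × 72.5) = 37.72 m/s.
v₀ = 37.72 / sin 31.4° = 37.72 / 0.5210 = 72.4 m/s.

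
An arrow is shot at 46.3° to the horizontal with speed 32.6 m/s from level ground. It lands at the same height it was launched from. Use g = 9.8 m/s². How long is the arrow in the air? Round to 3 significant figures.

4.81 s

Vertical component: v_y = 32.6 sin 46.3° = 23.57 m/s.
For a projectile landing at launch height, time of flight is t = 2 v_y / g = 2 × 23.57 / 9.8 = 4.81 s.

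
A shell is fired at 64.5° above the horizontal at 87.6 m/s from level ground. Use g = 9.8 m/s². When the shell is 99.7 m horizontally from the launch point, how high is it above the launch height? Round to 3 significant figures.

v_x = 87.6 cos 64.5° = 37.71 m/s, v_y0 = 87.6 sin 64.5° = 79.07 m/s.
Time to reach x = 99.7 m: t = x / v_x = 99.7 / 37.71 = 2.644 s.
y = v_y0 t − ½ g t² = 79.07×2.644 − 4.900×2.644² = 175 m.

175 m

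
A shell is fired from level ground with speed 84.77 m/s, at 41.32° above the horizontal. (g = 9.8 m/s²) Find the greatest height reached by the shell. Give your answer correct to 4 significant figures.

Vertical component of launch velocity: v_y = 84.77 sin 41.32° = 55.971 m/s.
At the highest point the vertical velocity is zero, so v_y² = 2 g h_max.
h_max = (55.971)² / (2 × 9.8) = 3132.8 / 19.60 = 159.8 m.

159.8 m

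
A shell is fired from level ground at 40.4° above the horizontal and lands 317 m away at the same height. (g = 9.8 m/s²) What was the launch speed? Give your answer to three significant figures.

On level ground, R = v₀² sin(2θ) / g, so v₀ = √(R g / sin 2θ).
sin(2 × 40.4°) = 0.9871.
v₀ = √(317 × 9.8 / 0.9871) = √3147 = 56.1 m/s.

56.1 m/s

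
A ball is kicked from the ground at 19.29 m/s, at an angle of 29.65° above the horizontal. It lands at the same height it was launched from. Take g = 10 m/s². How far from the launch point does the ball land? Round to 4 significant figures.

32.00 m

Components: v_x = 19.29 cos 29.65° = 16.764 m/s, v_y = 19.29 sin 29.65° = 9.5428 m/s.
Time of flight (same landing height): t = 2 v_y / g = 2 × 9.5428 / 10 = 1.9086 s.
Range: R = v_x · t = 16.764 × 1.9086 = 32.00 m.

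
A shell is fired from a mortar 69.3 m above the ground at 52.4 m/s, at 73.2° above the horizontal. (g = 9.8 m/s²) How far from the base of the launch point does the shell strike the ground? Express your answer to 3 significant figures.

174 m

Components: v_x = 52.4 cos 73.2° = 15.15 m/s, v_y = 52.4 sin 73.2° = 50.16 m/s.
Vertical: 0 = 69.3 + 50.16 t − ½(9.8) t² ⇒ 4.900 t² − 50.16 t − 69.3 = 0.
t = [50.16 + √(2516 + 1358)] / 9.800 = 11.47 s.
Horizontal: R = v_x · t = 15.15 × 11.47 = 174 m.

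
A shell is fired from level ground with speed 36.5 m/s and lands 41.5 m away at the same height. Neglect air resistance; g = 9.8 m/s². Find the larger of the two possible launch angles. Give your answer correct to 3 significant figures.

Level-ground range: R = v₀² sin(2θ)/g ⇒ sin 2θ = R g / v₀² = 41.5×9.8/36.5² = 0.3053.
2θ = arcsin(0.3053) = 17.78° or 180° − 17.78° = 162.22°.
So θ = 8.89° or θ = 81.1°.

81.1°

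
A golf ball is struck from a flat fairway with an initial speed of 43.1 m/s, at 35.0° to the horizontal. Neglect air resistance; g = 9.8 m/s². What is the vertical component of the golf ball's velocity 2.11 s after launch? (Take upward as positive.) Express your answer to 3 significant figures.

Initial vertical component: v_y0 = 43.1 sin 35.0° = 24.72 m/s.
v_y(t) = v_y0 − g t = 24.72 − 9.8 × 2.11 = 4.04 m/s.

4.04 m/s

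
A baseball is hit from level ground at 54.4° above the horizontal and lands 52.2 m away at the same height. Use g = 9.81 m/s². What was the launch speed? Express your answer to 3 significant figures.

23.3 m/s

On level ground, R = v₀² sin(2θ) / g, so v₀ = √(R g / sin 2θ).
sin(2 × 54.4°) = 0.9466.
v₀ = √(52.2 × 9.81 / 0.9466) = √541.0 = 23.3 m/s.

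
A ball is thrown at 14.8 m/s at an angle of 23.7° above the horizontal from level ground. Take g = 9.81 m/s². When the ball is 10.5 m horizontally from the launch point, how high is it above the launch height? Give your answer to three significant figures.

v_x = 14.8 cos 23.7° = 13.55 m/s, v_y0 = 14.8 sin 23.7° = 5.949 m/s.
Time to reach x = 10.5 m: t = x / v_x = 10.5 / 13.55 = 0.7749 s.
y = v_y0 t − ½ g t² = 5.949×0.7749 − 4.905×0.7749² = 1.66 m.

1.66 m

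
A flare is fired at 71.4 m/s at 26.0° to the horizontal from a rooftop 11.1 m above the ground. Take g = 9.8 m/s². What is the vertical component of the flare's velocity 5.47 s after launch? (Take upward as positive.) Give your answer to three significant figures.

-22.3 m/s

Initial vertical component: v_y0 = 71.4 sin 26.0° = 31.30 m/s.
v_y(t) = v_y0 − g t = 31.30 − 9.8 × 5.47 = -22.3 m/s.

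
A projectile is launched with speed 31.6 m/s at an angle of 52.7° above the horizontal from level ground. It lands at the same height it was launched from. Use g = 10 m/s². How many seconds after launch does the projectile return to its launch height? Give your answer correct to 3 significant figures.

Vertical component: v_y = 31.6 sin 52.7° = 25.14 m/s.
For a projectile landing at launch height, time of flight is t = 2 v_y / g = 2 × 25.14 / 10 = 5.03 s.

5.03 s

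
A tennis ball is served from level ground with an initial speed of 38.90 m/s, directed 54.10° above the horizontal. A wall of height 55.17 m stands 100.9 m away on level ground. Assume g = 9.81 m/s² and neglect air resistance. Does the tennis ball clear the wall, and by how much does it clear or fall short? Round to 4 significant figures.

v_x = 38.90 cos 54.10° = 22.810 m/s; v_y0 = 38.90 sin 54.10° = 31.511 m/s.
Time to reach the wall: t = 100.9 / 22.810 = 4.4235 s.
Height at that point: y = 31.511×4.4235 − 4.905×4.4235² = 43.411 m.
That is 55.17 − 43.411 = 11.76 m below the top of the wall, so the tennis ball does not clear it.

No — it falls 11.76 m short of clearing the wall.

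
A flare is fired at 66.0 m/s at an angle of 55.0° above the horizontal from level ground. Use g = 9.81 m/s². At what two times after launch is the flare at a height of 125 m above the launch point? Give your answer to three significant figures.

v_y0 = 66.0 sin 55.0° = 54.06 m/s.
Set y = v_y0 t − ½ g t² = 125: 4.905 t² − 54.06 t + 125 = 0.
t = [54.06 ± √(2922 − 2452)] / 9.81 = (54.06 ± 21.68) / 9.81, giving t = 3.30 s or t = 7.72 s.
So the flare is at 125 m at t = 3.30 s (rising) and t = 7.72 s (falling).

3.30 s and 7.72 s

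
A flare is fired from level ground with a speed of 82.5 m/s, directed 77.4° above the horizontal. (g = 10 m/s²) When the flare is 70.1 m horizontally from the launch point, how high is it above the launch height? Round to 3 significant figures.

v_x = 82.5 cos 77.4° = 18.00 m/s, v_y0 = 82.5 sin 77.4° = 80.51 m/s.
Time to reach x = 70.1 m: t = x / v_x = 70.1 / 18.00 = 3.894 s.
y = v_y0 t − ½ g t² = 80.51×3.894 − 5.000×3.894² = 238 m.

238 m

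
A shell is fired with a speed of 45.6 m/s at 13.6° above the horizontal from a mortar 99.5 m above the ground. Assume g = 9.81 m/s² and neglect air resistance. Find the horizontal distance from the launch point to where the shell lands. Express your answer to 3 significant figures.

Components: v_x = 45.6 cos 13.6° = 44.32 m/s, v_y = 45.6 sin 13.6° = 10.72 m/s.
Vertical: 0 = 99.5 + 10.72 t − ½(9.81) t² ⇒ 4.905 t² − 10.72 t − 99.5 = 0.
t = [10.72 + √(114.9 + 1952)] / 9.810 = 5.727 s.
Horizontal: R = v_x · t = 44.32 × 5.727 = 254 m.

254 m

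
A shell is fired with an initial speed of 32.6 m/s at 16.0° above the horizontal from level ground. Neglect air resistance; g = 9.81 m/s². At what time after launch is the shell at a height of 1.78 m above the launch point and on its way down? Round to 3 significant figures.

1.61 s

v_y0 = 32.6 sin 16.0° = 8.986 m/s.
Set y = v_y0 t − ½ g t² = 1.78: 4.905 t² − 8.986 t + 1.78 = 0.
t = [8.986 ± √(80.75 − 34.92)] / 9.81 = (8.986 ± 6.770) / 9.81, giving t = 0.226 s or t = 1.61 s.
On the way down corresponds to the larger root: t = 1.61 s.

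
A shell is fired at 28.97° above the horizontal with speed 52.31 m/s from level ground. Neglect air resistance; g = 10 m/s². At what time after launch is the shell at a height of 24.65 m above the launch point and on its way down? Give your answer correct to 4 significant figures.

v_y0 = 52.31 sin 28.97° = 25.336 m/s.
Set y = v_y0 t − ½ g t² = 24.65: 5.000 t² − 25.336 t + 24.65 = 0.
t = [25.336 ± √(641.91 − 493.00)] / 10 = (25.336 ± 12.203) / 10, giving t = 1.313 s or t = 3.754 s.
On the way down corresponds to the larger root: t = 3.754 s.

3.754 s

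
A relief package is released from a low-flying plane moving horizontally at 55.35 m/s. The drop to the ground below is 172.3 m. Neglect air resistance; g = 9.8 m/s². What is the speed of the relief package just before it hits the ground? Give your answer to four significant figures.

Fall time: t = √(2 × 172.3 / 9.8) = 5.9299 s.
At impact: v_x = 55.35 m/s (unchanged), v_y = g t = 9.8 × 5.9299 = 58.113 m/s.
Speed = √(v_x² + v_y²) = √(3063.6 + 3377.1) = 80.25 m/s.

80.25 m/s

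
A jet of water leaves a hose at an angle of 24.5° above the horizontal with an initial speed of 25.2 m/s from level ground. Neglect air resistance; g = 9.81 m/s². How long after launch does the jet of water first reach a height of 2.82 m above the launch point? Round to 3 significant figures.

v_y0 = 25.2 sin 24.5° = 10.45 m/s.
Set y = v_y0 t − ½ g t² = 2.82: 4.905 t² − 10.45 t + 2.82 = 0.
t = [10.45 ± √(109.2 − 55.33)] / 9.81 = (10.45 ± 7.340) / 9.81, giving t = 0.317 s or t = 1.81 s.
The jet of water is on the way up at the first time, so t = 0.317 s.

0.317 s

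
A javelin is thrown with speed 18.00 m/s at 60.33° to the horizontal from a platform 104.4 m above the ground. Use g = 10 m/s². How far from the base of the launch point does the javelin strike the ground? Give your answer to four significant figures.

Components: v_x = 18.00 cos 60.33° = 8.9101 m/s, v_y = 18.00 sin 60.33° = 15.640 m/s.
Vertical: 0 = 104.4 + 15.640 t − ½(10) t² ⇒ 5.000 t² − 15.640 t − 104.4 = 0.
t = [15.640 + √(244.61 + 2088.0)] / 10.00 = 6.3937 s.
Horizontal: R = v_x · t = 8.9101 × 6.3937 = 56.97 m.

56.97 m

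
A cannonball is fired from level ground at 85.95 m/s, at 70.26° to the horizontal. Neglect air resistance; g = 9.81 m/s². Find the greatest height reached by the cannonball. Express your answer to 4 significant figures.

Vertical component of launch velocity: v_y = 85.95 sin 70.26° = 80.899 m/s.
At the highest point the vertical velocity is zero, so v_y² = 2 g h_max.
h_max = (80.899)² / (2 × 9.81) = 6544.6 / 19.62 = 333.6 m.

333.6 m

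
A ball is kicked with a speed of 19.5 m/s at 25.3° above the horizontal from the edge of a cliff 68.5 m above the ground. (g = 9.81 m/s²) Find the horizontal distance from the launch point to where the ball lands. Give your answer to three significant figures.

82.5 m

Components: v_x = 19.5 cos 25.3° = 17.63 m/s, v_y = 19.5 sin 25.3° = 8.333 m/s.
Vertical: 0 = 68.5 + 8.333 t − ½(9.81) t² ⇒ 4.905 t² − 8.333 t − 68.5 = 0.
t = [8.333 + √(69.44 + 1344)] / 9.810 = 4.682 s.
Horizontal: R = v_x · t = 17.63 × 4.682 = 82.5 m.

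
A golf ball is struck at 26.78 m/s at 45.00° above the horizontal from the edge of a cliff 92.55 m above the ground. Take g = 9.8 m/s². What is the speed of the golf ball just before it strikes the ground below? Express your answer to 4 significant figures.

v_x = 26.78 cos 45.00° = 18.936 m/s is unchanged throughout.
For the vertical component, v_y² = v_y0² + 2 g h = (18.936)² + 2×9.8×92.55 = 2172.6, so |v_y| = 46.611 m/s.
Impact speed = √(v_x² + v_y²) = √(358.57 + 2172.6) = 50.31 m/s.

50.31 m/s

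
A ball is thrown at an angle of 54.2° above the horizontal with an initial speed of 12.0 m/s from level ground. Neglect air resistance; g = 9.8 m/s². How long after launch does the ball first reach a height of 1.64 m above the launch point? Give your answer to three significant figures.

v_y0 = 12.0 sin 54.2° = 9.733 m/s.
Set y = v_y0 t − ½ g t² = 1.64: 4.900 t² − 9.733 t + 1.64 = 0.
t = [9.733 ± √(94.73 − 32.14)] / 9.8 = (9.733 ± 7.911) / 9.8, giving t = 0.186 s or t = 1.80 s.
The ball is on the way up at the first time, so t = 0.186 s.

0.186 s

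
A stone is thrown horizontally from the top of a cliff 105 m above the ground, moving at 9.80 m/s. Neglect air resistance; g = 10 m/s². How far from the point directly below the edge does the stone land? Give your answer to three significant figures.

44.9 m

Initial vertical velocity is zero, so the fall time comes from h = ½ g t²: t = √(2 × 105 / 10) = 4.583 s.
Horizontal motion is uniform at 9.80 m/s, so x = 9.80 × 4.583 = 44.9 m.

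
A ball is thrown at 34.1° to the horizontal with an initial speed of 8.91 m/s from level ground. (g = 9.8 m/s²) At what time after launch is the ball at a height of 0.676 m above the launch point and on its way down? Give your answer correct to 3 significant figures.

0.859 s

v_y0 = 8.91 sin 34.1° = 4.995 m/s.
Set y = v_y0 t − ½ g t² = 0.676: 4.900 t² − 4.995 t + 0.676 = 0.
t = [4.995 ± √(24.95 − 13.25)] / 9.8 = (4.995 ± 3.421) / 9.8, giving t = 0.161 s or t = 0.859 s.
On the way down corresponds to the larger root: t = 0.859 s.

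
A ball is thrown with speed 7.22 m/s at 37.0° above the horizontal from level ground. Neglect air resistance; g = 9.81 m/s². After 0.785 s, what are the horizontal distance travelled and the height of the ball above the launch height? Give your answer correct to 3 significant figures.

x = 4.53 m, y = 0.388 m

v_x = 7.22 cos 37.0° = 5.766 m/s; v_y0 = 7.22 sin 37.0° = 4.345 m/s.
x = v_x t = 5.766 × 0.785 = 4.53 m.
y = v_y0 t − ½ g t² = 4.345×0.785 − 4.905×0.785² = 0.388 m.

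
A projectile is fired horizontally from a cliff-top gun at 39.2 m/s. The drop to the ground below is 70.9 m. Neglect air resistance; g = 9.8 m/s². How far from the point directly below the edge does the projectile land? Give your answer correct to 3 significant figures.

149 m

Initial vertical velocity is zero, so the fall time comes from h = ½ g t²: t = √(2 × 70.9 / 9.8) = 3.804 s.
Horizontal motion is uniform at 39.2 m/s, so x = 39.2 × 3.804 = 149 m.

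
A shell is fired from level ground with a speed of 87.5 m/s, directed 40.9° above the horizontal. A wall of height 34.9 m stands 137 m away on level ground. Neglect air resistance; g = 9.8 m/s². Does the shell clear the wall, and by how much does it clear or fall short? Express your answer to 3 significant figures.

Yes — it clears the wall by 62.7 m.

v_x = 87.5 cos 40.9° = 66.14 m/s; v_y0 = 87.5 sin 40.9° = 57.29 m/s.
Time to reach the wall: t = 137 / 66.14 = 2.071 s.
Height at that point: y = 57.29×2.071 − 4.900×2.071² = 97.63 m.
That is 97.63 − 34.9 = 62.7 m above the top of the wall, so the shell clears it.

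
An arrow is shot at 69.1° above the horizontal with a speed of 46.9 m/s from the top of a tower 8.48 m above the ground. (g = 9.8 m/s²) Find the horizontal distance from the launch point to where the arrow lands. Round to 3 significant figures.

153 m

Components: v_x = 46.9 cos 69.1° = 16.73 m/s, v_y = 46.9 sin 69.1° = 43.81 m/s.
Vertical: 0 = 8.48 + 43.81 t − ½(9.8) t² ⇒ 4.900 t² − 43.81 t − 8.48 = 0.
t = [43.81 + √(1919 + 166.2)] / 9.800 = 9.130 s.
Horizontal: R = v_x · t = 16.73 × 9.130 = 153 m.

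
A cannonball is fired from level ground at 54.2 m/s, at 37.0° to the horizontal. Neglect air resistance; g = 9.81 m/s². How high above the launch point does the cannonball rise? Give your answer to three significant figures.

Vertical component of launch velocity: v_y = 54.2 sin 37.0° = 32.62 m/s.
At the highest point the vertical velocity is zero, so v_y² = 2 g h_max.
h_max = (32.62)² / (2 × 9.81) = 1064 / 19.62 = 54.2 m.

54.2 m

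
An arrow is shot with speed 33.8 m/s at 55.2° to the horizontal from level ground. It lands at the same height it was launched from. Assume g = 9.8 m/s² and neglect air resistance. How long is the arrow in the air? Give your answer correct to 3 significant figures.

5.66 s

Vertical component: v_y = 33.8 sin 55.2° = 27.75 m/s.
For a projectile landing at launch height, time of flight is t = 2 v_y / g = 2 × 27.75 / 9.8 = 5.66 s.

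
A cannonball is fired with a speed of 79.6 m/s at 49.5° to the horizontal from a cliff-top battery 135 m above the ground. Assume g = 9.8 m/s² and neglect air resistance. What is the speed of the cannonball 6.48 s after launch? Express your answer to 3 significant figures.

v_x = 79.6 cos 49.5° = 51.70 m/s (constant).
v_y(t) = 79.6 sin 49.5° − g t = 60.53 − 9.8 × 6.48 = -2.974 m/s.
Speed = √(v_x² + v_y²) = √(2673 + 8.845) = 51.8 m/s.

51.8 m/s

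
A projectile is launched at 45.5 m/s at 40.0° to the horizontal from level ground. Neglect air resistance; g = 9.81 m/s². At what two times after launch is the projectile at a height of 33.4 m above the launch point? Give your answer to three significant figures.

1.54 s and 4.42 s

v_y0 = 45.5 sin 40.0° = 29.25 m/s.
Set y = v_y0 t − ½ g t² = 33.4: 4.905 t² − 29.25 t + 33.4 = 0.
t = [29.25 ± √(855.6 − 655.3)] / 9.81 = (29.25 ± 14.15) / 9.81, giving t = 1.54 s or t = 4.42 s.
So the projectile is at 33.4 m at t = 1.54 s (rising) and t = 4.42 s (falling).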